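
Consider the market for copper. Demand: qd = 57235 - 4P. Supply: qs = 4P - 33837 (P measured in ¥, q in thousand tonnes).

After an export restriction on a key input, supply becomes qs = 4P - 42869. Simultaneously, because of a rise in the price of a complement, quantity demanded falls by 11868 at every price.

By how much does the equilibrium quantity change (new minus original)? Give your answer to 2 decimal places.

Initially, 57235 - 4P = 4P - 33837, so 91072 = 8P and P = 11384, q = 11699.
The shock moves the curves to qd = 45367 - 4P and qs = 4P - 42869.
Clearing the new market: 45367 - 4P = 4P - 42869, so P = 11029.5 and q = 1249.
Δq = 1249 − 11699 = -10450.00.

-10450.00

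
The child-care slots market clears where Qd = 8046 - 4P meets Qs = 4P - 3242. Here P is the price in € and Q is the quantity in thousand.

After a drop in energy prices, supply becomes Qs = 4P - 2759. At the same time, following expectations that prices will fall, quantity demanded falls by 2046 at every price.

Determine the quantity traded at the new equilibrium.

Initially, 8046 - 4P = 4P - 3242, so 11288 = 8P and P = 1411, Q = 2402.
The shock moves the curves to Qd = 6000 - 4P and Qs = 4P - 2759.
Equate the new curves: 6000 - 4P = 4P - 2759, giving 8759 = 8P, P = 1094.875, Q = 1620.5.

1620.5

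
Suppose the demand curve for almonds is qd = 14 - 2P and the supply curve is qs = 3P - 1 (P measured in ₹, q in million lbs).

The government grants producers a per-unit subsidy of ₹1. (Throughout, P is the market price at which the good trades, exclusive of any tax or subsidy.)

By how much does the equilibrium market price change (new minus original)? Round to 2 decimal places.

-0.60

Original equilibrium: 14 - 2P = 3P - 1 gives 15 = 5P, so P = 3 and q = 8.
Since sellers receive the price plus the subsidy, the effective supply curve becomes qs = 3P + 2.
New equilibrium: 14 - 2P = 3P + 2 ⇒ 12 = 5P ⇒ P = 2.4, q = 9.2.
ΔP = 2.4 − 3 = -0.60.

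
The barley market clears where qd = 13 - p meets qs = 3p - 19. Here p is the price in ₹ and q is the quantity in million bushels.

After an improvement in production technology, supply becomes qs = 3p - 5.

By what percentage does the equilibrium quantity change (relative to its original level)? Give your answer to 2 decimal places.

+70.00

Solve the original market: 13 - p = 3p - 19, hence p = 8 and q = 5.
The new curves are qd = 13 - p (demand) and qs = 3p - 5 (supply).
Clearing the new market: 13 - p = 3p - 5, so p = 4.5 and q = 8.5.
%Δq = (8.5 − 5) / 5 × 100 = +70.00%.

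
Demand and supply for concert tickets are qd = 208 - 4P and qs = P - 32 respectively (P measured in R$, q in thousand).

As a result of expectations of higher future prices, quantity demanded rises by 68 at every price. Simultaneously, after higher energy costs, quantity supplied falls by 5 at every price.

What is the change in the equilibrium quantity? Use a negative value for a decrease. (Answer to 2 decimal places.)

Original equilibrium: 208 - 4P = P - 32 gives 240 = 5P, so P = 48 and q = 16.
After the shift, demand is qd = 276 - 4P and supply is qs = P - 37.
Clearing the new market: 276 - 4P = P - 37, so P = 62.6 and q = 25.6.
Δq = 25.6 − 16 = +9.60.

+9.60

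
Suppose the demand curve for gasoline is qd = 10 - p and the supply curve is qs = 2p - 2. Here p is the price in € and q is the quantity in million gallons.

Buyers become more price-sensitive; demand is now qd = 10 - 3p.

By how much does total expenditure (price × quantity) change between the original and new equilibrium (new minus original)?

-17.28

Initially, 10 - p = 2p - 2, so 12 = 3p and p = 4, q = 6.
With the change applied: demand qd = 10 - 3p, supply qs = 2p - 2.
Equate the new curves: 10 - 3p = 2p - 2, giving 12 = 5p, p = 2.4, q = 2.8.
Expenditure moves from 4×6 = 24 to 2.4×2.8 = 6.72; change = -17.28.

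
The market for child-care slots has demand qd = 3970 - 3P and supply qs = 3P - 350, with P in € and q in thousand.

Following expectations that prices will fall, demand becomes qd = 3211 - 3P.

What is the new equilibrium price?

593.5

Solve the original market: 3970 - 3P = 3P - 350, hence P = 720 and q = 1810.
With the change applied: demand qd = 3211 - 3P, supply qs = 3P - 350.
Clearing the new market: 3211 - 3P = 3P - 350, so P = 593.5 and q = 1430.5.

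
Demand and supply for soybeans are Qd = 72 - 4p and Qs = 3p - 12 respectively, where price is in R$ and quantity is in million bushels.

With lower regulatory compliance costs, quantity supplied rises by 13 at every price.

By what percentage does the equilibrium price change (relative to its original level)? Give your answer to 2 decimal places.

-15.48

Before the shock: 72 - 4p = 3p - 12 ⇒ 84 = 7p ⇒ p = 12, Q = 24.
After the shift, demand is Qd = 72 - 4p and supply is Qs = 3p + 1.
Setting them equal: 72 - 4p = 3p + 1 → 71 = 7p, so p = 71/7 ≈ 10.1429 and Q = 220/7 ≈ 31.4286.
%Δp = (10.1429 − 12) / 12 × 100 = -15.48%.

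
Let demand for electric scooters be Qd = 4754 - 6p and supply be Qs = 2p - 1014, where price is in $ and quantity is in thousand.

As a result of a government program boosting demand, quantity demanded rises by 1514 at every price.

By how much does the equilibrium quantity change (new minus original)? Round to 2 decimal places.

Original equilibrium: 4754 - 6p = 2p - 1014 gives 5768 = 8p, so p = 721 and Q = 428.
The new curves are Qd = 6268 - 6p (demand) and Qs = 2p - 1014 (supply).
Equate the new curves: 6268 - 6p = 2p - 1014, giving 7282 = 8p, p = 910.25, Q = 806.5.
ΔQ = 806.5 − 428 = +378.50.

+378.50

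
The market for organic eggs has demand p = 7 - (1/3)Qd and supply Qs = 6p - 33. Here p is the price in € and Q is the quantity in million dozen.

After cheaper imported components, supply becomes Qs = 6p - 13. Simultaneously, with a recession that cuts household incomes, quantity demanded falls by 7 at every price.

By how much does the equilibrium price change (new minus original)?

Original equilibrium: 21 - 3p = 6p - 33 gives 54 = 9p, so p = 6 and Q = 3.
After the shift, demand is Qd = 14 - 3p and supply is Qs = 6p - 13.
Equate the new curves: 14 - 3p = 6p - 13, giving 27 = 9p, p = 3, Q = 5.
Δp = 3 − 6 = -3.

-3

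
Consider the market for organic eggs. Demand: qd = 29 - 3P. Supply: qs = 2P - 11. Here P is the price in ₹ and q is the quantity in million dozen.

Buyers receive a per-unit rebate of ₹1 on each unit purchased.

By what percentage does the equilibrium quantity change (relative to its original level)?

+24

Original equilibrium: 29 - 3P = 2P - 11 gives 40 = 5P, so P = 8 and q = 5.
Since buyers' out-of-pocket price is the market price minus the rebate, the effective demand curve becomes qd = 32 - 3P.
Clearing the new market: 32 - 3P = 2P - 11, so P = 8.6 and q = 6.2.
%Δq = (6.2 − 5) / 5 × 100 = +24%.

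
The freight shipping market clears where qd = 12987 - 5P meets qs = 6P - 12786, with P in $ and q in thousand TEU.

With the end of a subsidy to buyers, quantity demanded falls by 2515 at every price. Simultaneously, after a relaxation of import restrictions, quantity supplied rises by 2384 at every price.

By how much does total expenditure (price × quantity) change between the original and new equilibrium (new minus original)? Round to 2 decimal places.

-1113366.84

Solve the original market: 12987 - 5P = 6P - 12786, hence P = 2343 and q = 1272.
After the shift, demand is qd = 10472 - 5P and supply is qs = 6P - 10402.
Clearing the new market: 10472 - 5P = 6P - 10402, so P = 20874/11 ≈ 1897.6364 and q = 10822/11 ≈ 983.8182.
Expenditure moves from 2343×1272 = 2980296 to 1897.6364×983.8182 = 1866929.1570; change = -1113366.84.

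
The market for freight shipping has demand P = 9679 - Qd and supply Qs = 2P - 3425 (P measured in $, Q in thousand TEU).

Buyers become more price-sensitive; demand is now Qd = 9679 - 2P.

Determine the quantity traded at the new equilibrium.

Original equilibrium: 9679 - P = 2P - 3425 gives 13104 = 3P, so P = 4368 and Q = 5311.
The new curves are Qd = 9679 - 2P (demand) and Qs = 2P - 3425 (supply).
Clearing the new market: 9679 - 2P = 2P - 3425, so P = 3276 and Q = 3127.

3127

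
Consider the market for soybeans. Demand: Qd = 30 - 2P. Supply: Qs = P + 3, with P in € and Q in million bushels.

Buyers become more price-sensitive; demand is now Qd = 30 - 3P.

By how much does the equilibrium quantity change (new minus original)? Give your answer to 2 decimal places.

-2.25

Solve the original market: 30 - 2P = P + 3, hence P = 9 and Q = 12.
The new curves are Qd = 30 - 3P (demand) and Qs = P + 3 (supply).
New equilibrium: 30 - 3P = P + 3 ⇒ 27 = 4P ⇒ P = 6.75, Q = 9.75.
ΔQ = 9.75 − 12 = -2.25.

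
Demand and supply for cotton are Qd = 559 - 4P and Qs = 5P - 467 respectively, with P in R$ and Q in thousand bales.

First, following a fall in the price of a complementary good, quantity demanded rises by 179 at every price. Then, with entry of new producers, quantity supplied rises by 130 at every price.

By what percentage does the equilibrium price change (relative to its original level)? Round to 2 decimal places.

Before the shock: 559 - 4P = 5P - 467 ⇒ 1026 = 9P ⇒ P = 114, Q = 103.
After the shift, demand is Qd = 738 - 4P and supply is Qs = 5P - 337.
Setting them equal: 738 - 4P = 5P - 337 → 1075 = 9P, so P = 1075/9 ≈ 119.4444 and Q = 2342/9 ≈ 260.2222.
%ΔP = (119.4444 − 114) / 114 × 100 = +4.78%.

+4.78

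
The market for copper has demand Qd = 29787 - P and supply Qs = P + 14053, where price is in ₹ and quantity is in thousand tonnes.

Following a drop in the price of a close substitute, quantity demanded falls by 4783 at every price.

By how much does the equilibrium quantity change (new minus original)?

-2391.5

Solve the original market: 29787 - P = P + 14053, hence P = 7867 and Q = 21920.
With the change applied: demand Qd = 25004 - P, supply Qs = P + 14053.
Clearing the new market: 25004 - P = P + 14053, so P = 5475.5 and Q = 19528.5.
ΔQ = 19528.5 − 21920 = -2391.5.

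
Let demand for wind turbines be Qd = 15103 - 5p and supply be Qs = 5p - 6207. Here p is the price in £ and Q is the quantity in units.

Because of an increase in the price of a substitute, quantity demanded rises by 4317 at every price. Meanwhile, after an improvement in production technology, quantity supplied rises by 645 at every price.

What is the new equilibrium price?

Solve the original market: 15103 - 5p = 5p - 6207, hence p = 2131 and Q = 4448.
With the change applied: demand Qd = 19420 - 5p, supply Qs = 5p - 5562.
Clearing the new market: 19420 - 5p = 5p - 5562, so p = 2498.2 and Q = 6929.

2498.2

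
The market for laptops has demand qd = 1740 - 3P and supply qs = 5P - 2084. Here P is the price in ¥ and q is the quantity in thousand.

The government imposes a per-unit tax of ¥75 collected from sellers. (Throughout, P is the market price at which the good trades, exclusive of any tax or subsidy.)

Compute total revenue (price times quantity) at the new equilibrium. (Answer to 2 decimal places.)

86801.20

Before the shock: 1740 - 3P = 5P - 2084 ⇒ 3824 = 8P ⇒ P = 478, q = 306.
Since sellers keep the price net of the tax, the effective supply curve becomes qs = 5P - 2459.
Clearing the new market: 1740 - 3P = 5P - 2459, so P = 524.875 and q = 165.375.
New expenditure = 524.875 × 165.375 = 86801.20.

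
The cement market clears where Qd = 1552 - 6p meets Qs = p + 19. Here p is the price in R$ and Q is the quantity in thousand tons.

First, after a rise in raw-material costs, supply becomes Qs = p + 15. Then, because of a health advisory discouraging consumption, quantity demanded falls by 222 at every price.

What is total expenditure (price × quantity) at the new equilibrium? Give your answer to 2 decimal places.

Original equilibrium: 1552 - 6p = p + 19 gives 1533 = 7p, so p = 219 and Q = 238.
The shock moves the curves to Qd = 1330 - 6p and Qs = p + 15.
Equate the new curves: 1330 - 6p = p + 15, giving 1315 = 7p, p = 1315/7 ≈ 187.8571, Q = 1420/7 ≈ 202.8571.
New expenditure = 187.8571 × 202.8571 = 38108.16.

38108.16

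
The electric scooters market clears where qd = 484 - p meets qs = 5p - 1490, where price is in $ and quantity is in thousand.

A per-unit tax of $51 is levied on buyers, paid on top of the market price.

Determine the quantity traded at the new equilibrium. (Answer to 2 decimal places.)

Original equilibrium: 484 - p = 5p - 1490 gives 1974 = 6p, so p = 329 and q = 155.
Since buyers pay the price plus the tax, the effective demand curve becomes qd = 433 - p.
Clearing the new market: 433 - p = 5p - 1490, so p = 320.5 and q = 112.5.

112.50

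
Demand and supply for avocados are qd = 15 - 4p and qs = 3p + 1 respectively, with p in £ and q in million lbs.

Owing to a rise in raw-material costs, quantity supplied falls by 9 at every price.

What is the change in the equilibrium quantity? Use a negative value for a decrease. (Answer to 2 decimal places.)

Solve the original market: 15 - 4p = 3p + 1, hence p = 2 and q = 7.
The new curves are qd = 15 - 4p (demand) and qs = 3p - 8 (supply).
Equate the new curves: 15 - 4p = 3p - 8, giving 23 = 7p, p = 23/7 ≈ 3.2857, q = 13/7 ≈ 1.8571.
Δq = 1.8571 − 7 = -5.14.

-5.14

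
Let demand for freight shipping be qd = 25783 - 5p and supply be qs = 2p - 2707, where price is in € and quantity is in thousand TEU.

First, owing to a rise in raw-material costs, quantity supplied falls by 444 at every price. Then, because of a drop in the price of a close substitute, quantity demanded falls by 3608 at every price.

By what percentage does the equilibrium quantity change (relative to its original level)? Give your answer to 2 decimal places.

Original equilibrium: 25783 - 5p = 2p - 2707 gives 28490 = 7p, so p = 4070 and q = 5433.
With the change applied: demand qd = 22175 - 5p, supply qs = 2p - 3151.
New equilibrium: 22175 - 5p = 2p - 3151 ⇒ 25326 = 7p ⇒ p = 3618, q = 4085.
%Δq = (4085 − 5433) / 5433 × 100 = -24.81%.

-24.81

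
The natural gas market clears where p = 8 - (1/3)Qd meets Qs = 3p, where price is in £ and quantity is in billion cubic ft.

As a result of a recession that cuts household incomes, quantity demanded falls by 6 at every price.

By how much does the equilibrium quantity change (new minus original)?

Original equilibrium: 24 - 3p = 3p gives 24 = 6p, so p = 4 and Q = 12.
The new curves are Qd = 18 - 3p (demand) and Qs = 3p (supply).
New equilibrium: 18 - 3p = 3p ⇒ 18 = 6p ⇒ p = 3, Q = 9.
ΔQ = 9 − 12 = -3.

-3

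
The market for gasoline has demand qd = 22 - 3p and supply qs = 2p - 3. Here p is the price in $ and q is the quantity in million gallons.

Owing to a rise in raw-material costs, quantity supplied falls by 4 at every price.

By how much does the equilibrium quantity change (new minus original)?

Original equilibrium: 22 - 3p = 2p - 3 gives 25 = 5p, so p = 5 and q = 7.
After the shift, demand is qd = 22 - 3p and supply is qs = 2p - 7.
Setting them equal: 22 - 3p = 2p - 7 → 29 = 5p, so p = 5.8 and q = 4.6.
Δq = 4.6 − 7 = -2.4.

-2.4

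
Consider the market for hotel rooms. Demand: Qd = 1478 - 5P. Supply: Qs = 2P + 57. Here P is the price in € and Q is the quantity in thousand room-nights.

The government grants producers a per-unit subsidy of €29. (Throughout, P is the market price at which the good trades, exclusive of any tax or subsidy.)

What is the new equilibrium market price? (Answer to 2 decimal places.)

194.71

Initially, 1478 - 5P = 2P + 57, so 1421 = 7P and P = 203, Q = 463.
Since sellers receive the price plus the subsidy, the effective supply curve becomes Qs = 2P + 115.
New equilibrium: 1478 - 5P = 2P + 115 ⇒ 1363 = 7P ⇒ P = 1363/7 ≈ 194.7143, Q = 3531/7 ≈ 504.4286.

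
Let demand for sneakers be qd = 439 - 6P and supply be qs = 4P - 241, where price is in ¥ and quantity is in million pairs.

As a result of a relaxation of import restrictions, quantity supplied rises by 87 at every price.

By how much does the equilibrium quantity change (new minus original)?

+52.2

Original equilibrium: 439 - 6P = 4P - 241 gives 680 = 10P, so P = 68 and q = 31.
After the shift, demand is qd = 439 - 6P and supply is qs = 4P - 154.
New equilibrium: 439 - 6P = 4P - 154 ⇒ 593 = 10P ⇒ P = 59.3, q = 83.2.
Δq = 83.2 − 31 = +52.2.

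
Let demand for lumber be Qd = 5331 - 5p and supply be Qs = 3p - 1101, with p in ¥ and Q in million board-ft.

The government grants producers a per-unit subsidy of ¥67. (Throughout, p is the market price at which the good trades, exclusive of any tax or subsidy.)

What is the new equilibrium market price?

778.875

Before the shock: 5331 - 5p = 3p - 1101 ⇒ 6432 = 8p ⇒ p = 804, Q = 1311.
Since sellers receive the price plus the subsidy, the effective supply curve becomes Qs = 3p - 900.
Clearing the new market: 5331 - 5p = 3p - 900, so p = 778.875 and Q = 1436.625.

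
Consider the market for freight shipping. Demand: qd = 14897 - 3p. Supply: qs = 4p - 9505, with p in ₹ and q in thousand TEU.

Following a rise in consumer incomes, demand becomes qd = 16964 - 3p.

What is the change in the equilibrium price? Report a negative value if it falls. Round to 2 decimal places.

Before the shock: 14897 - 3p = 4p - 9505 ⇒ 24402 = 7p ⇒ p = 3486, q = 4439.
With the change applied: demand qd = 16964 - 3p, supply qs = 4p - 9505.
New equilibrium: 16964 - 3p = 4p - 9505 ⇒ 26469 = 7p ⇒ p = 26469/7 ≈ 3781.2857, q = 39341/7 ≈ 5620.1429.
Δp = 3781.2857 − 3486 = +295.29.

+295.29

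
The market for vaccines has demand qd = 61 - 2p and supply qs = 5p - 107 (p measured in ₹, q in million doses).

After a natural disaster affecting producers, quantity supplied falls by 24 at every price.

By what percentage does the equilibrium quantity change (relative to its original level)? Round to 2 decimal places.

-52.75

Solve the original market: 61 - 2p = 5p - 107, hence p = 24 and q = 13.
The new curves are qd = 61 - 2p (demand) and qs = 5p - 131 (supply).
New equilibrium: 61 - 2p = 5p - 131 ⇒ 192 = 7p ⇒ p = 192/7 ≈ 27.4286, q = 43/7 ≈ 6.1429.
%Δq = (6.1429 − 13) / 13 × 100 = -52.75%.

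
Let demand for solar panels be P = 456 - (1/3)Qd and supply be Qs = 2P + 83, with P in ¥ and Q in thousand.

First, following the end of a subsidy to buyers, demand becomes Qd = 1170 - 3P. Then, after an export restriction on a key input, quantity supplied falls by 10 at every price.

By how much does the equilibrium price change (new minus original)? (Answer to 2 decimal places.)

Original equilibrium: 1368 - 3P = 2P + 83 gives 1285 = 5P, so P = 257 and Q = 597.
With the change applied: demand Qd = 1170 - 3P, supply Qs = 2P + 73.
New equilibrium: 1170 - 3P = 2P + 73 ⇒ 1097 = 5P ⇒ P = 219.4, Q = 511.8.
ΔP = 219.4 − 257 = -37.60.

-37.60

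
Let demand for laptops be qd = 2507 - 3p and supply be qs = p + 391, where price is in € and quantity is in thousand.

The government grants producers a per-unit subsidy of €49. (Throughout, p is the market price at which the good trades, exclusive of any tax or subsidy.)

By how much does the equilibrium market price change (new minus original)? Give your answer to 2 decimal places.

Initially, 2507 - 3p = p + 391, so 2116 = 4p and p = 529, q = 920.
Since sellers receive the price plus the subsidy, the effective supply curve becomes qs = p + 440.
Equate the new curves: 2507 - 3p = p + 440, giving 2067 = 4p, p = 516.75, q = 956.75.
Δp = 516.75 − 529 = -12.25.

-12.25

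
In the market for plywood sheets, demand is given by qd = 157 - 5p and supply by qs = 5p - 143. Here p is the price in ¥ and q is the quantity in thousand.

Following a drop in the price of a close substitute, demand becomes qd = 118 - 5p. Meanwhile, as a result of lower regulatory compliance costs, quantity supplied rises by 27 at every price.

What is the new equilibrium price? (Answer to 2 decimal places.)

Original equilibrium: 157 - 5p = 5p - 143 gives 300 = 10p, so p = 30 and q = 7.
With the change applied: demand qd = 118 - 5p, supply qs = 5p - 116.
New equilibrium: 118 - 5p = 5p - 116 ⇒ 234 = 10p ⇒ p = 23.4, q = 1.

23.40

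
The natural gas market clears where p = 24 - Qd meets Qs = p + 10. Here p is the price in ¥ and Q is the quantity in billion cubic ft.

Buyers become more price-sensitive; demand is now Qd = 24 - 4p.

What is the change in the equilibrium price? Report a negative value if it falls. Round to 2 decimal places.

Original equilibrium: 24 - p = p + 10 gives 14 = 2p, so p = 7 and Q = 17.
The shock moves the curves to Qd = 24 - 4p and Qs = p + 10.
Equate the new curves: 24 - 4p = p + 10, giving 14 = 5p, p = 2.8, Q = 12.8.
Δp = 2.8 − 7 = -4.20.

-4.20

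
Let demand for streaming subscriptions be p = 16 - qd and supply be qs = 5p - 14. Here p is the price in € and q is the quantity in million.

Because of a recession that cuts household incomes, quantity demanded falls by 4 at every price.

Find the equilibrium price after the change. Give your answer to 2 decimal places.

4.33

Before the shock: 16 - p = 5p - 14 ⇒ 30 = 6p ⇒ p = 5, q = 11.
With the change applied: demand qd = 12 - p, supply qs = 5p - 14.
Clearing the new market: 12 - p = 5p - 14, so p = 13/3 ≈ 4.3333 and q = 23/3 ≈ 7.6667.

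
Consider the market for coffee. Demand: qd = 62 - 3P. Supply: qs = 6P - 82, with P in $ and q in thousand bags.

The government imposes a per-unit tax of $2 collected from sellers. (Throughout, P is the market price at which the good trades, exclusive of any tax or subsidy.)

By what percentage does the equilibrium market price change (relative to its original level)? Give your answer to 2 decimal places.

Solve the original market: 62 - 3P = 6P - 82, hence P = 16 and q = 14.
Since sellers keep the price net of the tax, the effective supply curve becomes qs = 6P - 94.
New equilibrium: 62 - 3P = 6P - 94 ⇒ 156 = 9P ⇒ P = 52/3 ≈ 17.3333, q = 10.
%ΔP = (17.3333 − 16) / 16 × 100 = +8.33%.

+8.33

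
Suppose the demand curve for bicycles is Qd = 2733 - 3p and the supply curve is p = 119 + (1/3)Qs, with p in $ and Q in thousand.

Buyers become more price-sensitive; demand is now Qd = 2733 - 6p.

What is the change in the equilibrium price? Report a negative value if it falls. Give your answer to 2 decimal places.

-171.67

Solve the original market: 2733 - 3p = 3p - 357, hence p = 515 and Q = 1188.
The shock moves the curves to Qd = 2733 - 6p and Qs = 3p - 357.
New equilibrium: 2733 - 6p = 3p - 357 ⇒ 3090 = 9p ⇒ p = 1030/3 ≈ 343.3333, Q = 673.
Δp = 343.3333 − 515 = -171.67.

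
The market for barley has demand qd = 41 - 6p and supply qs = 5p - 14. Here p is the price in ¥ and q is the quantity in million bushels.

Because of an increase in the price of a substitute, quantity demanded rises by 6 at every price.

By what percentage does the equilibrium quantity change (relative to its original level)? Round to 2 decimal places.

+24.79

Solve the original market: 41 - 6p = 5p - 14, hence p = 5 and q = 11.
The new curves are qd = 47 - 6p (demand) and qs = 5p - 14 (supply).
Equate the new curves: 47 - 6p = 5p - 14, giving 61 = 11p, p = 61/11 ≈ 5.5455, q = 151/11 ≈ 13.7273.
%Δq = (13.7273 − 11) / 11 × 100 = +24.79%.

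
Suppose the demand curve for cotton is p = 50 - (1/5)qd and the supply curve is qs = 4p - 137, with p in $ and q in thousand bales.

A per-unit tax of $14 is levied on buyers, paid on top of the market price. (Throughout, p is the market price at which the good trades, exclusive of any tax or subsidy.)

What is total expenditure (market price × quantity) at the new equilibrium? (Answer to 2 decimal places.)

Before the shock: 250 - 5p = 4p - 137 ⇒ 387 = 9p ⇒ p = 43, q = 35.
Since buyers pay the price plus the tax, the effective demand curve becomes qd = 180 - 5p.
New equilibrium: 180 - 5p = 4p - 137 ⇒ 317 = 9p ⇒ p = 317/9 ≈ 35.2222, q = 35/9 ≈ 3.8889.
New expenditure = 35.2222 × 3.8889 = 136.98.

136.98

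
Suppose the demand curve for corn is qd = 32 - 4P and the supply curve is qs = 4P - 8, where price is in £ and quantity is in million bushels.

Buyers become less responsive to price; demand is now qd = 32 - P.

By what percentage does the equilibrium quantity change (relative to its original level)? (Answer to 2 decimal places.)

Initially, 32 - 4P = 4P - 8, so 40 = 8P and P = 5, q = 12.
With the change applied: demand qd = 32 - P, supply qs = 4P - 8.
Setting them equal: 32 - P = 4P - 8 → 40 = 5P, so P = 8 and q = 24.
%Δq = (24 − 12) / 12 × 100 = +100.00%.

+100.00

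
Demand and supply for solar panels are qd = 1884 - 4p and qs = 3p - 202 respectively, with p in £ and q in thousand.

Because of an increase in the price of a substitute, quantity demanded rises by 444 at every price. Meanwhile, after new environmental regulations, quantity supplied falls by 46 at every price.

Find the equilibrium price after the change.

368

Before the shock: 1884 - 4p = 3p - 202 ⇒ 2086 = 7p ⇒ p = 298, q = 692.
After the shift, demand is qd = 2328 - 4p and supply is qs = 3p - 248.
Equate the new curves: 2328 - 4p = 3p - 248, giving 2576 = 7p, p = 368, q = 856.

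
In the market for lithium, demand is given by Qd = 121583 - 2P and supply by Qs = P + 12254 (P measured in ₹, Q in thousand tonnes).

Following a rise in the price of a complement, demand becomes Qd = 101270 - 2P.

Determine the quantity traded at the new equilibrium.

Original equilibrium: 121583 - 2P = P + 12254 gives 109329 = 3P, so P = 36443 and Q = 48697.
After the shift, demand is Qd = 101270 - 2P and supply is Qs = P + 12254.
Clearing the new market: 101270 - 2P = P + 12254, so P = 29672 and Q = 41926.

41926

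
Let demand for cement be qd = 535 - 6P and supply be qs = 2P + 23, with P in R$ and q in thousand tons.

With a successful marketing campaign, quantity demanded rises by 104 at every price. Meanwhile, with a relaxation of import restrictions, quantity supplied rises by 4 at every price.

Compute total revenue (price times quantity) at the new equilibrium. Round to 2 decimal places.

13770.00

Initially, 535 - 6P = 2P + 23, so 512 = 8P and P = 64, q = 151.
The shock moves the curves to qd = 639 - 6P and qs = 2P + 27.
Setting them equal: 639 - 6P = 2P + 27 → 612 = 8P, so P = 76.5 and q = 180.
New expenditure = 76.5 × 180 = 13770.00.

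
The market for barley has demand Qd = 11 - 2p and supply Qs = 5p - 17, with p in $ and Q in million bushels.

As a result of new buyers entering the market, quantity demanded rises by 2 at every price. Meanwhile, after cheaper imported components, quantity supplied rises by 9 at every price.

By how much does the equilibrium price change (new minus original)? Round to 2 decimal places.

-1.00

Original equilibrium: 11 - 2p = 5p - 17 gives 28 = 7p, so p = 4 and Q = 3.
With the change applied: demand Qd = 13 - 2p, supply Qs = 5p - 8.
Equate the new curves: 13 - 2p = 5p - 8, giving 21 = 7p, p = 3, Q = 7.
Δp = 3 − 4 = -1.00.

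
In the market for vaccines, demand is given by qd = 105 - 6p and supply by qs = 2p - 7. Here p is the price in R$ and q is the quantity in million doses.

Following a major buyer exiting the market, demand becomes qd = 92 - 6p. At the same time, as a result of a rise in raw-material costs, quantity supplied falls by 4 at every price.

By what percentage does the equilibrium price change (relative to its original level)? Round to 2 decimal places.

Initially, 105 - 6p = 2p - 7, so 112 = 8p and p = 14, q = 21.
With the change applied: demand qd = 92 - 6p, supply qs = 2p - 11.
Setting them equal: 92 - 6p = 2p - 11 → 103 = 8p, so p = 12.875 and q = 14.75.
%Δp = (12.875 − 14) / 14 × 100 = -8.04%.

-8.04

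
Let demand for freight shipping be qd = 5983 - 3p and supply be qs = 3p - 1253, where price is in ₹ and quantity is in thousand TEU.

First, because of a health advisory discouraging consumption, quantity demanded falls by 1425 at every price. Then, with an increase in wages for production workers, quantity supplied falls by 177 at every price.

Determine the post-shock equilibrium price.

Solve the original market: 5983 - 3p = 3p - 1253, hence p = 1206 and q = 2365.
With the change applied: demand qd = 4558 - 3p, supply qs = 3p - 1430.
Setting them equal: 4558 - 3p = 3p - 1430 → 5988 = 6p, so p = 998 and q = 1564.

998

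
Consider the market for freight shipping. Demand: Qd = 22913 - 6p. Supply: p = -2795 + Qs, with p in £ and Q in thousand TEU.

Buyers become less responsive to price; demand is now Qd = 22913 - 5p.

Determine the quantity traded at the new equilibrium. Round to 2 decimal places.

6148.00

Before the shock: 22913 - 6p = p + 2795 ⇒ 20118 = 7p ⇒ p = 2874, Q = 5669.
The shock moves the curves to Qd = 22913 - 5p and Qs = p + 2795.
Clearing the new market: 22913 - 5p = p + 2795, so p = 3353 and Q = 6148.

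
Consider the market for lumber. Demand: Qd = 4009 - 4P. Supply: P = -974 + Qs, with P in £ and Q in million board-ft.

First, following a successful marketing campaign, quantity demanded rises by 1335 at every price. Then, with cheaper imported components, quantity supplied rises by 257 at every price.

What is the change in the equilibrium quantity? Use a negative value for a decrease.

+472.6

Initially, 4009 - 4P = P + 974, so 3035 = 5P and P = 607, Q = 1581.
With the change applied: demand Qd = 5344 - 4P, supply Qs = P + 1231.
Clearing the new market: 5344 - 4P = P + 1231, so P = 822.6 and Q = 2053.6.
ΔQ = 2053.6 − 1581 = +472.6.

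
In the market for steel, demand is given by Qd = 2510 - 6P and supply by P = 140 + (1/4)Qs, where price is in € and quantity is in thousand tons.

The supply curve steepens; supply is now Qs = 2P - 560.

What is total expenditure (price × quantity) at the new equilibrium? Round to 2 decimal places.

79628.13

Initially, 2510 - 6P = 4P - 560, so 3070 = 10P and P = 307, Q = 668.
With the change applied: demand Qd = 2510 - 6P, supply Qs = 2P - 560.
Setting them equal: 2510 - 6P = 2P - 560 → 3070 = 8P, so P = 383.75 and Q = 207.5.
New expenditure = 383.75 × 207.5 = 79628.13.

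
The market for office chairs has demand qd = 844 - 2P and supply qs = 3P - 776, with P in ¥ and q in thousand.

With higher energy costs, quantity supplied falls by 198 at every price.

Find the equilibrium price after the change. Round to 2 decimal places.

363.60

Solve the original market: 844 - 2P = 3P - 776, hence P = 324 and q = 196.
The shock moves the curves to qd = 844 - 2P and qs = 3P - 974.
Equate the new curves: 844 - 2P = 3P - 974, giving 1818 = 5P, P = 363.6, q = 116.8.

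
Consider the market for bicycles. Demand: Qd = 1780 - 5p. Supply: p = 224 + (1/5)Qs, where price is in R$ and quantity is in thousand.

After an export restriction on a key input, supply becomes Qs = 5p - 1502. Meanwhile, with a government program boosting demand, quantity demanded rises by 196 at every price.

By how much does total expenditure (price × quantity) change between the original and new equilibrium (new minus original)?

-13271.4

Original equilibrium: 1780 - 5p = 5p - 1120 gives 2900 = 10p, so p = 290 and Q = 330.
The shock moves the curves to Qd = 1976 - 5p and Qs = 5p - 1502.
New equilibrium: 1976 - 5p = 5p - 1502 ⇒ 3478 = 10p ⇒ p = 347.8, Q = 237.
Expenditure moves from 290×330 = 95700 to 347.8×237 = 82428.6; change = -13271.4.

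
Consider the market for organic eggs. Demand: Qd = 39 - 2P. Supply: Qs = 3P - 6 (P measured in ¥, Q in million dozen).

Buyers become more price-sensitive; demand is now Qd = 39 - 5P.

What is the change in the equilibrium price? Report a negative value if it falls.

Initially, 39 - 2P = 3P - 6, so 45 = 5P and P = 9, Q = 21.
With the change applied: demand Qd = 39 - 5P, supply Qs = 3P - 6.
New equilibrium: 39 - 5P = 3P - 6 ⇒ 45 = 8P ⇒ P = 5.625, Q = 10.875.
ΔP = 5.625 − 9 = -3.375.

-3.375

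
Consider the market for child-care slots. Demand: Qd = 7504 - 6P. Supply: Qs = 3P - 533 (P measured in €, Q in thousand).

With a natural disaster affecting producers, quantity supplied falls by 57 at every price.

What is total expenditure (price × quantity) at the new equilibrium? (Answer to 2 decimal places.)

Solve the original market: 7504 - 6P = 3P - 533, hence P = 893 and Q = 2146.
After the shift, demand is Qd = 7504 - 6P and supply is Qs = 3P - 590.
Equate the new curves: 7504 - 6P = 3P - 590, giving 8094 = 9P, P = 2698/3 ≈ 899.3333, Q = 2108.
New expenditure = 899.3333 × 2108 = 1895794.67.

1895794.67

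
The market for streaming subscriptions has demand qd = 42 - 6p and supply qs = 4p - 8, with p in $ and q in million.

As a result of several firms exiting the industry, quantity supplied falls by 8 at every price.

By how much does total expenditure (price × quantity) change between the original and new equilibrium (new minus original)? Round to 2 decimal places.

-18.24

Initially, 42 - 6p = 4p - 8, so 50 = 10p and p = 5, q = 12.
The shock moves the curves to qd = 42 - 6p and qs = 4p - 16.
Clearing the new market: 42 - 6p = 4p - 16, so p = 5.8 and q = 7.2.
Expenditure moves from 5×12 = 60 to 5.8×7.2 = 41.76; change = -18.24.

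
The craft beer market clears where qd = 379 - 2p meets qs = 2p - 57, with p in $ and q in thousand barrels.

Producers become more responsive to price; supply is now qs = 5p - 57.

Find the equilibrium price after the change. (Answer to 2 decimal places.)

62.29

Initially, 379 - 2p = 2p - 57, so 436 = 4p and p = 109, q = 161.
The shock moves the curves to qd = 379 - 2p and qs = 5p - 57.
Setting them equal: 379 - 2p = 5p - 57 → 436 = 7p, so p = 436/7 ≈ 62.2857 and q = 1781/7 ≈ 254.4286.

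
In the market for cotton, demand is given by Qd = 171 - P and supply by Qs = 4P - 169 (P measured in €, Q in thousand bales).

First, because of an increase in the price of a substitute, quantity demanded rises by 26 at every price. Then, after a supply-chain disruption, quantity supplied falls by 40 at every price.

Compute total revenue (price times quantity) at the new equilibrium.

9402.96

Initially, 171 - P = 4P - 169, so 340 = 5P and P = 68, Q = 103.
After the shift, demand is Qd = 197 - P and supply is Qs = 4P - 209.
Equate the new curves: 197 - P = 4P - 209, giving 406 = 5P, P = 81.2, Q = 115.8.
New expenditure = 81.2 × 115.8 = 9402.96.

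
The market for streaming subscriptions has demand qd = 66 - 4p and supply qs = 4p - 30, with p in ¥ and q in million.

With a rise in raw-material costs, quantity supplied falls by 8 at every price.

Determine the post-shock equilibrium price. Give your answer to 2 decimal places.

Solve the original market: 66 - 4p = 4p - 30, hence p = 12 and q = 18.
The new curves are qd = 66 - 4p (demand) and qs = 4p - 38 (supply).
New equilibrium: 66 - 4p = 4p - 38 ⇒ 104 = 8p ⇒ p = 13, q = 14.

13.00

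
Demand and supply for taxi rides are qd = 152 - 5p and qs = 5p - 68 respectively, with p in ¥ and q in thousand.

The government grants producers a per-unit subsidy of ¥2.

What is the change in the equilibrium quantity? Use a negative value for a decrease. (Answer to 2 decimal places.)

+5.00

Initially, 152 - 5p = 5p - 68, so 220 = 10p and p = 22, q = 42.
Since sellers receive the price plus the subsidy, the effective supply curve becomes qs = 5p - 58.
Equate the new curves: 152 - 5p = 5p - 58, giving 210 = 10p, p = 21, q = 47.
Δq = 47 − 42 = +5.00.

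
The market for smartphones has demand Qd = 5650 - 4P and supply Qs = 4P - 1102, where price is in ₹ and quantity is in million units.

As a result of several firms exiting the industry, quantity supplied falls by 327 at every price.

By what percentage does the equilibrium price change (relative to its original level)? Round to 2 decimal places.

Before the shock: 5650 - 4P = 4P - 1102 ⇒ 6752 = 8P ⇒ P = 844, Q = 2274.
The shock moves the curves to Qd = 5650 - 4P and Qs = 4P - 1429.
New equilibrium: 5650 - 4P = 4P - 1429 ⇒ 7079 = 8P ⇒ P = 884.875, Q = 2110.5.
%ΔP = (884.875 − 844) / 844 × 100 = +4.84%.

+4.84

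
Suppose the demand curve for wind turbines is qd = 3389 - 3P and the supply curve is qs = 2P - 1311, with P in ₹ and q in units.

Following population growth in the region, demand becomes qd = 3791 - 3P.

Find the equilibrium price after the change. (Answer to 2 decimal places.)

Solve the original market: 3389 - 3P = 2P - 1311, hence P = 940 and q = 569.
With the change applied: demand qd = 3791 - 3P, supply qs = 2P - 1311.
Setting them equal: 3791 - 3P = 2P - 1311 → 5102 = 5P, so P = 1020.4 and q = 729.8.

1020.40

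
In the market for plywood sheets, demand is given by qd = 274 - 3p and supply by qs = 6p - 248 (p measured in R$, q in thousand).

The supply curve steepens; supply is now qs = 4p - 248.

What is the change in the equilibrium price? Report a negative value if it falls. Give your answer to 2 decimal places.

Solve the original market: 274 - 3p = 6p - 248, hence p = 58 and q = 100.
With the change applied: demand qd = 274 - 3p, supply qs = 4p - 248.
Setting them equal: 274 - 3p = 4p - 248 → 522 = 7p, so p = 522/7 ≈ 74.5714 and q = 352/7 ≈ 50.2857.
Δp = 74.5714 − 58 = +16.57.

+16.57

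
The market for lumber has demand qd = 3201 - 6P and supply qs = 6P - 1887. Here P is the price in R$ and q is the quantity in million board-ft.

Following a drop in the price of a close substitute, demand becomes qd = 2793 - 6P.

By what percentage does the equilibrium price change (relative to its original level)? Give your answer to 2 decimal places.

-8.02

Original equilibrium: 3201 - 6P = 6P - 1887 gives 5088 = 12P, so P = 424 and q = 657.
The shock moves the curves to qd = 2793 - 6P and qs = 6P - 1887.
New equilibrium: 2793 - 6P = 6P - 1887 ⇒ 4680 = 12P ⇒ P = 390, q = 453.
%ΔP = (390 − 424) / 424 × 100 = -8.02%.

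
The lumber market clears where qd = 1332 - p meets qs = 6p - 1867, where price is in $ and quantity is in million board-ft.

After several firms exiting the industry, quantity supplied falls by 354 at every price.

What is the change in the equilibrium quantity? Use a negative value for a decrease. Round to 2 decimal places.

Initially, 1332 - p = 6p - 1867, so 3199 = 7p and p = 457, q = 875.
After the shift, demand is qd = 1332 - p and supply is qs = 6p - 2221.
New equilibrium: 1332 - p = 6p - 2221 ⇒ 3553 = 7p ⇒ p = 3553/7 ≈ 507.5714, q = 5771/7 ≈ 824.4286.
Δq = 824.4286 − 875 = -50.57.

-50.57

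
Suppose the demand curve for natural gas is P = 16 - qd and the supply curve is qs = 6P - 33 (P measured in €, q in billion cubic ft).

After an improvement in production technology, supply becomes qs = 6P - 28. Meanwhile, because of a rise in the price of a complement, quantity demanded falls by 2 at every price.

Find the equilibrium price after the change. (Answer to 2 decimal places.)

Before the shock: 16 - P = 6P - 33 ⇒ 49 = 7P ⇒ P = 7, q = 9.
After the shift, demand is qd = 14 - P and supply is qs = 6P - 28.
Clearing the new market: 14 - P = 6P - 28, so P = 6 and q = 8.

6.00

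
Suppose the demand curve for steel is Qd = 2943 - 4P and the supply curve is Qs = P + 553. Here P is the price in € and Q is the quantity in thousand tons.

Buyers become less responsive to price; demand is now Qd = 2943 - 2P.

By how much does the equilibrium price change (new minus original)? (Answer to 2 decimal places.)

+318.67

Initially, 2943 - 4P = P + 553, so 2390 = 5P and P = 478, Q = 1031.
After the shift, demand is Qd = 2943 - 2P and supply is Qs = P + 553.
Clearing the new market: 2943 - 2P = P + 553, so P = 2390/3 ≈ 796.6667 and Q = 4049/3 ≈ 1349.6667.
ΔP = 796.6667 − 478 = +318.67.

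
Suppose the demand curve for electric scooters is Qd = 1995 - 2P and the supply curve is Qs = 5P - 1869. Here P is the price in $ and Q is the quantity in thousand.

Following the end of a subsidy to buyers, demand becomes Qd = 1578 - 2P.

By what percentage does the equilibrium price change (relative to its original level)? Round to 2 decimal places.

Solve the original market: 1995 - 2P = 5P - 1869, hence P = 552 and Q = 891.
The shock moves the curves to Qd = 1578 - 2P and Qs = 5P - 1869.
Setting them equal: 1578 - 2P = 5P - 1869 → 3447 = 7P, so P = 3447/7 ≈ 492.4286 and Q = 4152/7 ≈ 593.1429.
%ΔP = (492.4286 − 552) / 552 × 100 = -10.79%.

-10.79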